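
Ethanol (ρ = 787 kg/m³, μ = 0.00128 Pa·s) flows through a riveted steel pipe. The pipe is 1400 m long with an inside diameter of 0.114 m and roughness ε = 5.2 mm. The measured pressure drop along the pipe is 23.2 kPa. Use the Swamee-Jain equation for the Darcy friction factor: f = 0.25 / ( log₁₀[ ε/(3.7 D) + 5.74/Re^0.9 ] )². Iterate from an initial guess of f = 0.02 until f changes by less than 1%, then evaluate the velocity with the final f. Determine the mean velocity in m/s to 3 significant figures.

V ≈ 0.261 m/s

Rearranging Darcy-Weisbach: V = √(2·ΔP·D/(f·L·ρ)). With ε/D = 0.0052/0.114 = 0.0456, iterate starting from f = 0.02:
  f = 0.02 → V = √(2·2.32e+04·0.114/(0.02·1400·787)) = 0.4899 m/s; Re = ρVD/μ = 3.434e+04; f → 0.06979
  f = 0.06979 → V = 0.2623 m/s; Re = 1.838e+04; f → 0.07068
  f = 0.07068 → V = 0.2606 m/s; Re = 1.827e+04; f → 0.07069
Converged (Δf/f < 1%). With the final f = 0.07069: V = √(2·2.32e+04·0.114/(0.07069·1400·787)) = 0.2606 m/s.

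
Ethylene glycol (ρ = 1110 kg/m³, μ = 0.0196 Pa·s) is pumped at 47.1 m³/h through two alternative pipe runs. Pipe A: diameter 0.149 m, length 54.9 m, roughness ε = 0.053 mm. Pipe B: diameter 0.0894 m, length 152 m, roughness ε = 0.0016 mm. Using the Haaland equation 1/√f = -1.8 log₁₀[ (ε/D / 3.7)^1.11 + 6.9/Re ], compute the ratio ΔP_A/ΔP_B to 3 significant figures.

ΔP_A/ΔP_B ≈ 0.0327

Pipe A: V = Q/A = 0.01308/0.01744 = 0.7503 m/s; Re = 6332; ε/D = 0.000356; Haaland → f = 0.03549; ΔP_A = f(L/D)(ρV²/2) = 4086 Pa.
Pipe B: V = Q/A = 0.01308/0.006277 = 2.084 m/s; Re = 1.055e+04; ε/D = 1.79e-05; Haaland → f = 0.03045; ΔP_B = f(L/D)(ρV²/2) = 1.248e+05 Pa.
ΔP_A/ΔP_B = 4086/1.248e+05 = 0.0327.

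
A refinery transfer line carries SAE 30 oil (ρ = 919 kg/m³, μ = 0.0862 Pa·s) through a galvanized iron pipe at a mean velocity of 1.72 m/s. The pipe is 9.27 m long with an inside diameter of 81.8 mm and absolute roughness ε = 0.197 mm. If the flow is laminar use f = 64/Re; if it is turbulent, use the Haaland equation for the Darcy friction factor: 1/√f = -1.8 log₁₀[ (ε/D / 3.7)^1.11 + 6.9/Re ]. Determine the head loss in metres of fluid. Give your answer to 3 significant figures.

h_f ≈ 0.729 m

Reynolds number Re = ρVD/μ = 919 · 1.72 · 0.0818 / 0.0862 = 1500.
Re < 2300 → laminar flow, so f = 64/Re = 64/1500 = 0.04267 (the turbulent correlation is not needed).
Darcy-Weisbach: ΔP = f(L/D)(ρV²/2) = 0.04267·(9.27/0.0818)·(919·1.72²/2) = 0.04267·113.3·1359 = 6573 Pa.
Head loss h_f = ΔP/(ρg) = 6573/(919·9.81) = 0.729 m.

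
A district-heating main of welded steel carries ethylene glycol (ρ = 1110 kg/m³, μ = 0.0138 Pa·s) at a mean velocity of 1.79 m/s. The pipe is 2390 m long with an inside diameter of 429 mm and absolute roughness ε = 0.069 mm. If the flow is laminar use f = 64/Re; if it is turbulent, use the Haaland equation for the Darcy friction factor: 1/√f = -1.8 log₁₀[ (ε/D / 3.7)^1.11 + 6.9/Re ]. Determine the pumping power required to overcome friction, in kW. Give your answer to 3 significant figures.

Reynolds number Re = ρVD/μ = 1110 · 1.79 · 0.429 / 0.0138 = 6.177e+04.
Re > 4000 → turbulent. Relative roughness ε/D = 6.9e-05/0.429 = 0.000161. Haaland: 1/√f = -1.8 log₁₀[(0.000161/3.7)^1.11 + 6.9/6.177e+04] = -1.8 log₁₀[1.44e-05 + 0.000112] = 7.019, so f = 0.0203.
Darcy-Weisbach: ΔP = f(L/D)(ρV²/2) = 0.0203·(2390/0.429)·(1110·1.79²/2) = 0.0203·5571·1778 = 2.011e+05 Pa.
Q = V·A = 1.79·0.1445 = 0.2587 m³/s.
Pumping power P = QΔP = 0.2587·2.011e+05 = 52030 W = 52.0 kW.

P ≈ 52.0 kW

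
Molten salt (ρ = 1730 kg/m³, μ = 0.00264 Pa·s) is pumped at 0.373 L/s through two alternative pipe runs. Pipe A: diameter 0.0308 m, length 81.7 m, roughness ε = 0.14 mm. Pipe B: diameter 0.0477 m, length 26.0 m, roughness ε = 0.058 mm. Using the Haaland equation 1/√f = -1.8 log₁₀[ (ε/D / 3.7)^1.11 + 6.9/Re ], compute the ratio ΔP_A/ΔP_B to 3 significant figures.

ΔP_A/ΔP_B ≈ 28.5

Pipe A: V = Q/A = 0.000373/0.0007451 = 0.5006 m/s; Re = 1.01e+04; ε/D = 0.00455; Haaland → f = 0.0368; ΔP_A = f(L/D)(ρV²/2) = 2.116e+04 Pa.
Pipe B: V = Q/A = 0.000373/0.001787 = 0.2087 m/s; Re = 6524; ε/D = 0.00122; Haaland → f = 0.03612; ΔP_B = f(L/D)(ρV²/2) = 742 Pa.
ΔP_A/ΔP_B = 2.116e+04/742 = 28.5.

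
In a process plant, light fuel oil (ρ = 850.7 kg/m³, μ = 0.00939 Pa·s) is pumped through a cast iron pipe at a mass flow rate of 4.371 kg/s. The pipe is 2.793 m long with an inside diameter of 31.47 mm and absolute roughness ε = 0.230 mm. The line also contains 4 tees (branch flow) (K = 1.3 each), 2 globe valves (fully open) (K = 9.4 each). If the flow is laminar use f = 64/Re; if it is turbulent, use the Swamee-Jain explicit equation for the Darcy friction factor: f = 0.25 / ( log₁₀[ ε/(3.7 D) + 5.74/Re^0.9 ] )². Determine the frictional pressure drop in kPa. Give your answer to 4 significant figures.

A = πD²/4 = π(0.03147)²/4 = 0.0007778 m²; mean velocity V = ṁ/(ρA) = 4.371/(850.7 · 0.0007778) = 6.606 m/s.
Reynolds number Re = ρVD/μ = 850.7 · 6.606 · 0.03147 / 0.00939 = 1.883e+04.
Re > 4000 → turbulent. Relative roughness ε/D = 0.00023/0.03147 = 0.00731. Swamee-Jain: f = 0.25/(log₁₀[0.00731/3.7 + 5.74/1.883e+04^0.9])² = 0.25/(log₁₀[0.00198 + 0.000816])² = 0.25/(-2.554)² = 0.03832.
Total minor-loss coefficient ΣK = 4·1.3 + 2·9.4 = 24.
ΔP = [f·L/D + ΣK]·(ρV²/2) = [0.03832·2.793/0.03147 + 24]·(850.7·6.606²/2) = [3.401 + 24]·1.856e+04 = 5.086e+05 Pa.
ΔP = 5.086e+05 Pa = 508.6 kPa.

ΔP ≈ 508.6 kPa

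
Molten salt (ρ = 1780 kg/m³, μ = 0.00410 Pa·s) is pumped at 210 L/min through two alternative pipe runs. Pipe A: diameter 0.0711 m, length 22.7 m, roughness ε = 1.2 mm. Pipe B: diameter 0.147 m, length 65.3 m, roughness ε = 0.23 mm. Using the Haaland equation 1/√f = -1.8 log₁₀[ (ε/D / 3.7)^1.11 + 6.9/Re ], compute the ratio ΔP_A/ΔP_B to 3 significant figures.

ΔP_A/ΔP_B ≈ 20.0

Pipe A: V = Q/A = 0.0035/0.00397 = 0.8815 m/s; Re = 2.721e+04; ε/D = 0.0169; Haaland → f = 0.04721; ΔP_A = f(L/D)(ρV²/2) = 1.043e+04 Pa.
Pipe B: V = Q/A = 0.0035/0.01697 = 0.2062 m/s; Re = 1.316e+04; ε/D = 0.00156; Haaland → f = 0.03106; ΔP_B = f(L/D)(ρV²/2) = 522.2 Pa.
ΔP_A/ΔP_B = 1.043e+04/522.2 = 20.0.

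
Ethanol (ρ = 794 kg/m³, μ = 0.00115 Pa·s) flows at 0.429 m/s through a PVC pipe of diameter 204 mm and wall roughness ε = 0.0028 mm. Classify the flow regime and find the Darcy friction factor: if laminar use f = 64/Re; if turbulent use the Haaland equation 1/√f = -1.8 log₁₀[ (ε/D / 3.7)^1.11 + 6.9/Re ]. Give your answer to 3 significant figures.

f ≈ 0.0199

Re = ρVD/μ = 794·0.429·0.204/0.00115 = 6.042e+04.
Re > 4000 → turbulent. ε/D = 2.8e-06/0.204 = 1.37e-05; Haaland: 1/√f = -1.8 log₁₀[9.37e-07 + 0.000114] = 7.09, so f = 0.01989.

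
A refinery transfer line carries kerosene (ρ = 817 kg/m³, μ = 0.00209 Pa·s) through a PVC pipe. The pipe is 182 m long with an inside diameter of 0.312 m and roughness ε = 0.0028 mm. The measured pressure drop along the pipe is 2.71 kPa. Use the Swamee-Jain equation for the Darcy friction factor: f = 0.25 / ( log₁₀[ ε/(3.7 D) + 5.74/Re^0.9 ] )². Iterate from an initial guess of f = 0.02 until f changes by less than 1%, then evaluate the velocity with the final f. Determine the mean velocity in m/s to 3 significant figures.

V ≈ 0.794 m/s

Rearranging Darcy-Weisbach: V = √(2·ΔP·D/(f·L·ρ)). With ε/D = 2.8e-06/0.312 = 8.97e-06, iterate starting from f = 0.02:
  f = 0.02 → V = √(2·2710·0.312/(0.02·182·817)) = 0.7541 m/s; Re = ρVD/μ = 9.197e+04; f → 0.01823
  f = 0.01823 → V = 0.7898 m/s; Re = 9.633e+04; f → 0.01806
Converged (Δf/f < 1%). With the final f = 0.01806: V = √(2·2710·0.312/(0.01806·182·817)) = 0.7936 m/s.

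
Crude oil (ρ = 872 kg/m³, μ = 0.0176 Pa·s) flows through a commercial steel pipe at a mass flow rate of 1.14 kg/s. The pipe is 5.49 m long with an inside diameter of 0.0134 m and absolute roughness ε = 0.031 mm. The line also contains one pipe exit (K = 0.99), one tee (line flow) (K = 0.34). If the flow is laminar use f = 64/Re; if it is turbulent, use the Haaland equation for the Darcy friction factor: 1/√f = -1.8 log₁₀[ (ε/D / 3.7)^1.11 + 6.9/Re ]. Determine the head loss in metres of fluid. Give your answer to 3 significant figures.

A = πD²/4 = π(0.0134)²/4 = 0.000141 m²; mean velocity V = ṁ/(ρA) = 1.14/(872 · 0.000141) = 9.27 m/s.
Reynolds number Re = ρVD/μ = 872 · 9.27 · 0.0134 / 0.0176 = 6155.
Re > 4000 → turbulent. Relative roughness ε/D = 3.1e-05/0.0134 = 0.00231. Haaland: 1/√f = -1.8 log₁₀[(0.00231/3.7)^1.11 + 6.9/6155] = -1.8 log₁₀[0.000278 + 0.00112] = 5.138, so f = 0.03789.
Total minor-loss coefficient ΣK = 1·0.99 + 1·0.34 = 1.33.
ΔP = [f·L/D + ΣK]·(ρV²/2) = [0.03789·5.49/0.0134 + 1.33]·(872·9.27²/2) = [15.52 + 1.33]·3.747e+04 = 6.314e+05 Pa.
Head loss h_f = ΔP/(ρg) = 6.314e+05/(872·9.81) = 73.8 m.

h_f ≈ 73.8 m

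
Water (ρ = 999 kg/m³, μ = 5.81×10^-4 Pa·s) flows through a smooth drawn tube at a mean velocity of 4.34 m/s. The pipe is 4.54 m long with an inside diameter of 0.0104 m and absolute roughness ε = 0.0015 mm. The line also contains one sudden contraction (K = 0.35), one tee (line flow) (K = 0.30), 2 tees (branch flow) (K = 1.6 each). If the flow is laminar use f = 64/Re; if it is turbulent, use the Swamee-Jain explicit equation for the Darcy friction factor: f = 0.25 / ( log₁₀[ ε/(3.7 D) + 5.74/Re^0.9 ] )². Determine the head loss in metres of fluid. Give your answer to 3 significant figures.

Reynolds number Re = ρVD/μ = 999 · 4.34 · 0.0104 / 0.000581 = 7.761e+04.
Re > 4000 → turbulent. Relative roughness ε/D = 1.5e-06/0.0104 = 0.000144. Swamee-Jain: f = 0.25/(log₁₀[0.000144/3.7 + 5.74/7.761e+04^0.9])² = 0.25/(log₁₀[3.9e-05 + 0.000228])² = 0.25/(-3.573)² = 0.01958.
Total minor-loss coefficient ΣK = 1·0.35 + 1·0.3 + 2·1.6 = 3.85.
ΔP = [f·L/D + ΣK]·(ρV²/2) = [0.01958·4.54/0.0104 + 3.85]·(999·4.34²/2) = [8.546 + 3.85]·9408 = 1.166e+05 Pa.
Head loss h_f = ΔP/(ρg) = 1.166e+05/(999·9.81) = 11.9 m.

h_f ≈ 11.9 m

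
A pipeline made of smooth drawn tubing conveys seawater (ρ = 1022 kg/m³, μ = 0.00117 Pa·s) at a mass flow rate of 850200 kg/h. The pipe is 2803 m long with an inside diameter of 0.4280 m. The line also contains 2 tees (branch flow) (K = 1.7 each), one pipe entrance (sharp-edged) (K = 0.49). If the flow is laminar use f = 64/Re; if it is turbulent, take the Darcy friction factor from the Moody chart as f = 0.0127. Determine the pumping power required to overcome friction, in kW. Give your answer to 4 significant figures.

P ≈ 26.52 kW

ṁ = 850200 kg/h = 850200/3600 = 236.2 kg/s.
A = πD²/4 = π(0.428)²/4 = 0.1439 m²; mean velocity V = ṁ/(ρA) = 236.2/(1022 · 0.1439) = 1.606 m/s.
Reynolds number Re = ρVD/μ = 1022 · 1.606 · 0.428 / 0.00117 = 6.005e+05.
Re > 4000 → turbulent; use the Moody-chart value f = 0.0127.
Total minor-loss coefficient ΣK = 2·1.7 + 1·0.49 = 3.89.
ΔP = [f·L/D + ΣK]·(ρV²/2) = [0.0127·2803/0.428 + 3.89]·(1022·1.606²/2) = [83.17 + 3.89]·1318 = 1.148e+05 Pa.
Q = ṁ/ρ = 236.2/1022 = 0.2311 m³/s.
Pumping power P = QΔP = 0.2311·1.148e+05 = 26522 W = 26.52 kW.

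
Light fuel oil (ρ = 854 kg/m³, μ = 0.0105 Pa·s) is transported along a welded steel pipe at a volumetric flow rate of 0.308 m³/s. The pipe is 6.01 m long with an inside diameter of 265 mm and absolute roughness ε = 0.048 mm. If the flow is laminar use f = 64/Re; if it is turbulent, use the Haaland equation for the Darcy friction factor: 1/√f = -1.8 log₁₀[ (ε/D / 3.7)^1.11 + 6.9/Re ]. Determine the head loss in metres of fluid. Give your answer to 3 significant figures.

Cross-sectional area A = πD²/4 = π(0.265)²/4 = 0.05515 m²; mean velocity V = Q/A = 0.308/0.05515 = 5.584 m/s.
Reynolds number Re = ρVD/μ = 854 · 5.584 · 0.265 / 0.0105 = 1.204e+05.
Re > 4000 → turbulent. Relative roughness ε/D = 4.8e-05/0.265 = 0.000181. Haaland: 1/√f = -1.8 log₁₀[(0.000181/3.7)^1.11 + 6.9/1.204e+05] = -1.8 log₁₀[1.64e-05 + 5.73e-05] = 7.438, so f = 0.01808.
Darcy-Weisbach: ΔP = f(L/D)(ρV²/2) = 0.01808·(6.01/0.265)·(854·5.584²/2) = 0.01808·22.68·1.332e+04 = 5459 Pa.
Head loss h_f = ΔP/(ρg) = 5459/(854·9.81) = 0.652 m.

h_f ≈ 0.652 m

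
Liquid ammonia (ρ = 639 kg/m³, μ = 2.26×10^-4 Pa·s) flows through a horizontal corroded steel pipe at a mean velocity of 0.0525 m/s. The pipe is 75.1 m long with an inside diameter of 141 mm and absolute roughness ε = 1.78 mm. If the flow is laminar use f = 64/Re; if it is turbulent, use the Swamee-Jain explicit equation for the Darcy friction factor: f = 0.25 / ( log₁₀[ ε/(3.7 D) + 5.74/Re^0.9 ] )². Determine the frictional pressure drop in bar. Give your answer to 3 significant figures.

Reynolds number Re = ρVD/μ = 639 · 0.0525 · 0.141 / 0.000226 = 2.093e+04.
Re > 4000 → turbulent. Relative roughness ε/D = 0.00178/0.141 = 0.0126. Swamee-Jain: f = 0.25/(log₁₀[0.0126/3.7 + 5.74/2.093e+04^0.9])² = 0.25/(log₁₀[0.00341 + 0.000742])² = 0.25/(-2.382)² = 0.04408.
Darcy-Weisbach: ΔP = f(L/D)(ρV²/2) = 0.04408·(75.1/0.141)·(639·0.0525²/2) = 0.04408·532.6·0.8806 = 20.67 Pa.
ΔP = 20.67 Pa = 2.07×10^-4 bar.

ΔP ≈ 2.07×10^-4 bar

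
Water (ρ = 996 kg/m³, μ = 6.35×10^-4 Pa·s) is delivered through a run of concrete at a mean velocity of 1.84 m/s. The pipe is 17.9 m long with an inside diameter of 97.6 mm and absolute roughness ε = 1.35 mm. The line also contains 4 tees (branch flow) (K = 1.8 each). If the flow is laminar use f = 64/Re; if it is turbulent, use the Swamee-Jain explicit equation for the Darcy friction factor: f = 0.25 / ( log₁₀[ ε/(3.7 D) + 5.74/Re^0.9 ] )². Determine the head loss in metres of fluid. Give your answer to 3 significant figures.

Reynolds number Re = ρVD/μ = 996 · 1.84 · 0.0976 / 0.000635 = 2.817e+05.
Re > 4000 → turbulent. Relative roughness ε/D = 0.00135/0.0976 = 0.0138. Swamee-Jain: f = 0.25/(log₁₀[0.0138/3.7 + 5.74/2.817e+05^0.9])² = 0.25/(log₁₀[0.00374 + 7.15e-05])² = 0.25/(-2.419)² = 0.04272.
Total minor-loss coefficient ΣK = 4·1.8 = 7.2.
ΔP = [f·L/D + ΣK]·(ρV²/2) = [0.04272·17.9/0.0976 + 7.2]·(996·1.84²/2) = [7.835 + 7.2]·1686 = 2.535e+04 Pa.
Head loss h_f = ΔP/(ρg) = 2.535e+04/(996·9.81) = 2.59 m.

h_f ≈ 2.59 m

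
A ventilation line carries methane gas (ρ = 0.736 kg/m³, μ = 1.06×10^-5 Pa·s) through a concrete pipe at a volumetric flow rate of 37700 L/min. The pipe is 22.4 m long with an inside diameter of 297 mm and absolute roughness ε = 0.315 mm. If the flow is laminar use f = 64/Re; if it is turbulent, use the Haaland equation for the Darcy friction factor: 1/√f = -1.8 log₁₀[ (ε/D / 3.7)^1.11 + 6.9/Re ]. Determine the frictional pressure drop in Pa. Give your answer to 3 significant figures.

ΔP ≈ 48.5 Pa

Q = 37700 L/min = 37700/60000 = 0.6283 m³/s.
Cross-sectional area A = πD²/4 = π(0.297)²/4 = 0.06928 m²; mean velocity V = Q/A = 0.6283/0.06928 = 9.07 m/s.
Reynolds number Re = ρVD/μ = 0.736 · 9.07 · 0.297 / 1.06e-05 = 1.87e+05.
Re > 4000 → turbulent. Relative roughness ε/D = 0.000315/0.297 = 0.00106. Haaland: 1/√f = -1.8 log₁₀[(0.00106/3.7)^1.11 + 6.9/1.87e+05] = -1.8 log₁₀[0.000117 + 3.69e-05] = 6.864, so f = 0.02123.
Darcy-Weisbach: ΔP = f(L/D)(ρV²/2) = 0.02123·(22.4/0.297)·(0.736·9.07²/2) = 0.02123·75.42·30.27 = 48.46 Pa.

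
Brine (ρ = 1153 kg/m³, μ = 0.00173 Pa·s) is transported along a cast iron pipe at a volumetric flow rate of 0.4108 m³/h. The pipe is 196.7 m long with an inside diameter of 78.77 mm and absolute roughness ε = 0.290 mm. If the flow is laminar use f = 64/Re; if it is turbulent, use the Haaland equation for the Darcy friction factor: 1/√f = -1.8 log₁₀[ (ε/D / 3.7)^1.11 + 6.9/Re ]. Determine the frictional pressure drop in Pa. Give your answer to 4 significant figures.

Q = 0.4108 m³/h = 0.4108/3600 = 0.0001141 m³/s.
Cross-sectional area A = πD²/4 = π(0.07877)²/4 = 0.004873 m²; mean velocity V = Q/A = 0.0001141/0.004873 = 0.02342 m/s.
Reynolds number Re = ρVD/μ = 1153 · 0.02342 · 0.07877 / 0.00173 = 1229.
Re < 2300 → laminar flow, so f = 64/Re = 64/1229 = 0.05206 (the turbulent correlation is not needed).
Darcy-Weisbach: ΔP = f(L/D)(ρV²/2) = 0.05206·(196.7/0.07877)·(1153·0.02342²/2) = 0.05206·2497·0.3161 = 41.1 Pa.

ΔP ≈ 41.10 Pa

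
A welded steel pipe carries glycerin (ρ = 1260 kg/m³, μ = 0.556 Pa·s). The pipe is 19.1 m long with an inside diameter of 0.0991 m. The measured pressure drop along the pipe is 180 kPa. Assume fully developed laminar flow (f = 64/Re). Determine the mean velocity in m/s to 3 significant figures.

For laminar flow, f = 64/Re with Re = ρVD/μ, so Darcy-Weisbach reduces to ΔP = 32μLV/D². Solving for V: V = ΔP·D²/(32μL) = 1.8e+05·(0.0991)²/(32·0.556·19.1) = 5.202 m/s.
Check: Re = ρVD/μ = 1260·5.202·0.0991/0.556 = 1168 < 2300, so the laminar assumption holds.

V ≈ 5.20 m/s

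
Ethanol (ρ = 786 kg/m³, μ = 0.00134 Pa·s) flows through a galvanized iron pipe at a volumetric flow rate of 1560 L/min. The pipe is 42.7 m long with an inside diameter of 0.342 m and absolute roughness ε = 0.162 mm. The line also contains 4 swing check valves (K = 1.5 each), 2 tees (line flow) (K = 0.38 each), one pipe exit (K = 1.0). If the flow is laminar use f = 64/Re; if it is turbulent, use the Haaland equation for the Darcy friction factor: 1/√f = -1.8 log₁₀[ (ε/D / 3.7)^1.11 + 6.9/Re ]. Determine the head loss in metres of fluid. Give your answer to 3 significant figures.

h_f ≈ 0.0427 m

Q = 1560 L/min = 1560/60000 = 0.026 m³/s.
Cross-sectional area A = πD²/4 = π(0.342)²/4 = 0.09186 m²; mean velocity V = Q/A = 0.026/0.09186 = 0.283 m/s.
Reynolds number Re = ρVD/μ = 786 · 0.283 · 0.342 / 0.00134 = 5.678e+04.
Re > 4000 → turbulent. Relative roughness ε/D = 0.000162/0.342 = 0.000474. Haaland: 1/√f = -1.8 log₁₀[(0.000474/3.7)^1.11 + 6.9/5.678e+04] = -1.8 log₁₀[4.78e-05 + 0.000122] = 6.788, so f = 0.0217.
Total minor-loss coefficient ΣK = 4·1.5 + 2·0.38 + 1·1 = 7.76.
ΔP = [f·L/D + ΣK]·(ρV²/2) = [0.0217·42.7/0.342 + 7.76]·(786·0.283²/2) = [2.709 + 7.76]·31.48 = 329.6 Pa.
Head loss h_f = ΔP/(ρg) = 329.6/(786·9.81) = 0.0427 m.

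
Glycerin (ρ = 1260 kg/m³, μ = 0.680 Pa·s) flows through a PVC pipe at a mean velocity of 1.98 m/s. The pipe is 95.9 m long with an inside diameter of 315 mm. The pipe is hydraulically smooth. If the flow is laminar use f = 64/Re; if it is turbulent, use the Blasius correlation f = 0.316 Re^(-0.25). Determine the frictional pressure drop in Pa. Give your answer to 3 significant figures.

Reynolds number Re = ρVD/μ = 1260 · 1.98 · 0.315 / 0.68 = 1156.
Re < 2300 → laminar flow, so f = 64/Re = 64/1156 = 0.05538 (the turbulent correlation is not needed).
Darcy-Weisbach: ΔP = f(L/D)(ρV²/2) = 0.05538·(95.9/0.315)·(1260·1.98²/2) = 0.05538·304.4·2470 = 4.164e+04 Pa.

ΔP ≈ 41600 Pa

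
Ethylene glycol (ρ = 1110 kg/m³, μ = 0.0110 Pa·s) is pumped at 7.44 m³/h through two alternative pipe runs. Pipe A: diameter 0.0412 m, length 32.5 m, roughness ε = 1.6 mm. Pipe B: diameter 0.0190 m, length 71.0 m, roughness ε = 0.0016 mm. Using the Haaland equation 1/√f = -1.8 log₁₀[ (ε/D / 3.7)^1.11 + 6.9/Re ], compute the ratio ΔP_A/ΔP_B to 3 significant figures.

Pipe A: V = Q/A = 0.002067/0.001333 = 1.55 m/s; Re = 6445; ε/D = 0.0388; Haaland → f = 0.06809; ΔP_A = f(L/D)(ρV²/2) = 7.163e+04 Pa.
Pipe B: V = Q/A = 0.002067/0.0002835 = 7.289 m/s; Re = 1.398e+04; ε/D = 8.42e-05; Haaland → f = 0.02834; ΔP_B = f(L/D)(ρV²/2) = 3.122e+06 Pa.
ΔP_A/ΔP_B = 7.163e+04/3.122e+06 = 0.0229.

ΔP_A/ΔP_B ≈ 0.0229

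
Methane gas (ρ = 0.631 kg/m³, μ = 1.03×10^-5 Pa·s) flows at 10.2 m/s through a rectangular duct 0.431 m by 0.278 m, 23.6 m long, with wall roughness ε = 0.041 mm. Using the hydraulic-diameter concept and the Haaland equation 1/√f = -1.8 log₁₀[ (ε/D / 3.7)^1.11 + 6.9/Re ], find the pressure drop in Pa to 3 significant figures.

Hydraulic diameter D_h = 4A/P = 4·(0.431·0.278)/(2·(0.431+0.278)) = 0.4793/1.418 = 0.338 m.
Re = ρVD_h/μ = 0.631·10.2·0.338/1.03e-05 = 2.112e+05.
ε/D_h = 4.1e-05/0.338 = 0.000121; Haaland gives 1/√f = -1.8 log₁₀[1.05e-05+3.27e-05] = 7.856, so f = 0.0162.
ΔP = f(L/D_h)(ρV²/2) = 0.0162·23.6/0.338·32.82 = 37.14 Pa.

ΔP ≈ 37.1 Pa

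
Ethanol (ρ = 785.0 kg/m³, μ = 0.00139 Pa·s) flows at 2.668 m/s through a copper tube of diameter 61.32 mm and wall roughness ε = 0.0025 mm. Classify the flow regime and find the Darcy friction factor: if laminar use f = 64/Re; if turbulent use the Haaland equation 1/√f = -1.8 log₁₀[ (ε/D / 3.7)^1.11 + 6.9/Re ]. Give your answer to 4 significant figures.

Re = ρVD/μ = 785·2.668·0.06132/0.00139 = 9.239e+04.
Re > 4000 → turbulent. ε/D = 2.5e-06/0.06132 = 4.08e-05; Haaland: 1/√f = -1.8 log₁₀[3.14e-06 + 7.47e-05] = 7.396, so f = 0.01828.

f ≈ 0.01828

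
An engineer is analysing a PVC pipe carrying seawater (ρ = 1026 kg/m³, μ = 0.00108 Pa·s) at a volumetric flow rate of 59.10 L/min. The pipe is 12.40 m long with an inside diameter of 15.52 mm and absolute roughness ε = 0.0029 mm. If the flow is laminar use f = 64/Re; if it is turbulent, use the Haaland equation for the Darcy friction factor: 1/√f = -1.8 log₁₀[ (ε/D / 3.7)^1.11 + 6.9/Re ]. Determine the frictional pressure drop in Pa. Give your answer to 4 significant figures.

ΔP ≈ 217500 Pa

Q = 59.10 L/min = 59.10/60000 = 0.000985 m³/s.
Cross-sectional area A = πD²/4 = π(0.01552)²/4 = 0.0001892 m²; mean velocity V = Q/A = 0.000985/0.0001892 = 5.207 m/s.
Reynolds number Re = ρVD/μ = 1026 · 5.207 · 0.01552 / 0.00108 = 7.677e+04.
Re > 4000 → turbulent. Relative roughness ε/D = 2.9e-06/0.01552 = 0.000187. Haaland: 1/√f = -1.8 log₁₀[(0.000187/3.7)^1.11 + 6.9/7.677e+04] = -1.8 log₁₀[1.7e-05 + 8.99e-05] = 7.148, so f = 0.01957.
Darcy-Weisbach: ΔP = f(L/D)(ρV²/2) = 0.01957·(12.4/0.01552)·(1026·5.207²/2) = 0.01957·799·1.391e+04 = 2.175e+05 Pa.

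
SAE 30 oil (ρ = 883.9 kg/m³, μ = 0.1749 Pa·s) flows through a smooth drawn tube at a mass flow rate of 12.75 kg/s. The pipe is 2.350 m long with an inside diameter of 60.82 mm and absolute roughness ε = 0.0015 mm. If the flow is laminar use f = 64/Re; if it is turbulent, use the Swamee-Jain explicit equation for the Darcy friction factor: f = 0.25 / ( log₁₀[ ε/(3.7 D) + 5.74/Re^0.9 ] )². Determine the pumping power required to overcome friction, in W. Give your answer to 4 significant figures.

A = πD²/4 = π(0.06082)²/4 = 0.002905 m²; mean velocity V = ṁ/(ρA) = 12.75/(883.9 · 0.002905) = 4.965 m/s.
Reynolds number Re = ρVD/μ = 883.9 · 4.965 · 0.06082 / 0.175 = 1526.
Re < 2300 → laminar flow, so f = 64/Re = 64/1526 = 0.04194 (the turbulent correlation is not needed).
Darcy-Weisbach: ΔP = f(L/D)(ρV²/2) = 0.04194·(2.35/0.06082)·(883.9·4.965²/2) = 0.04194·38.64·1.089e+04 = 1.765e+04 Pa.
Q = ṁ/ρ = 12.75/883.9 = 0.01442 m³/s.
Pumping power P = QΔP = 0.01442·1.765e+04 = 254.65 W = 254.7 W.

P ≈ 254.7 W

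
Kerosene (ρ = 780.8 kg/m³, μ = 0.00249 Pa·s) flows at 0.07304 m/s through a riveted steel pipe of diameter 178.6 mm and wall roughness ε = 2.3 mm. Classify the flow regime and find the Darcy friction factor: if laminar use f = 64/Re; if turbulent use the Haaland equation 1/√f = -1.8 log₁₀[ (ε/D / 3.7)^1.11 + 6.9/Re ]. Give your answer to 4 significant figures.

Re = ρVD/μ = 780.8·0.07304·0.1786/0.00249 = 4091.
Re > 4000 → turbulent. ε/D = 0.0023/0.1786 = 0.0129; Haaland: 1/√f = -1.8 log₁₀[0.00187 + 0.00169] = 4.409, so f = 0.05145.

f ≈ 0.05145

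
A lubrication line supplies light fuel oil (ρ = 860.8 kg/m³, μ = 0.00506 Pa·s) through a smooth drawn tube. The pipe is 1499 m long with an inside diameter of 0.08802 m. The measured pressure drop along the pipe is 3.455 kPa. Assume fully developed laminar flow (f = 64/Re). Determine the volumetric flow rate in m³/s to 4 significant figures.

Q ≈ 6.711×10^-4 m³/s

For laminar flow, f = 64/Re with Re = ρVD/μ, so Darcy-Weisbach reduces to ΔP = 32μLV/D². Solving for V: V = ΔP·D²/(32μL) = 3455·(0.08802)²/(32·0.00506·1499) = 0.1103 m/s.
Check: Re = ρVD/μ = 860.8·0.1103·0.08802/0.00506 = 1651 < 2300, so the laminar assumption holds.
Q = V·A = 0.1103·(π/4·0.08802²) = 0.0006711 m³/s = 6.711×10^-4 m³/s.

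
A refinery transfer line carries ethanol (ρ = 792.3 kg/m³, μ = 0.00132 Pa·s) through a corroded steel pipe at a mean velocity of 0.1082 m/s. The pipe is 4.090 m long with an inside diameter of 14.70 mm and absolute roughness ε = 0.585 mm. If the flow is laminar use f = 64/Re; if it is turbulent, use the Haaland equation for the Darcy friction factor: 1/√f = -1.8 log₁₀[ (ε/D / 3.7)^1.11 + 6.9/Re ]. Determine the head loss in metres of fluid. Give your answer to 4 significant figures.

h_f ≈ 0.01113 m

Reynolds number Re = ρVD/μ = 792.3 · 0.1082 · 0.0147 / 0.00132 = 954.7.
Re < 2300 → laminar flow, so f = 64/Re = 64/954.7 = 0.06704 (the turbulent correlation is not needed).
Darcy-Weisbach: ΔP = f(L/D)(ρV²/2) = 0.06704·(4.09/0.0147)·(792.3·0.1082²/2) = 0.06704·278.2·4.638 = 86.5 Pa.
Head loss h_f = ΔP/(ρg) = 86.5/(792.3·9.81) = 0.01113 m.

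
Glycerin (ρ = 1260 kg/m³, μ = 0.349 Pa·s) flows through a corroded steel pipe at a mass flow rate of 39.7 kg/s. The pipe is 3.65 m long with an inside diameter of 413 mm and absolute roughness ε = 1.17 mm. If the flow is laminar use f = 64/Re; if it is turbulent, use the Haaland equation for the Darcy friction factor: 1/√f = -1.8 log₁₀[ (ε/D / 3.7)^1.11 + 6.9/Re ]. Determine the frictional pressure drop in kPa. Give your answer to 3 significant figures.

A = πD²/4 = π(0.413)²/4 = 0.134 m²; mean velocity V = ṁ/(ρA) = 39.7/(1260 · 0.134) = 0.2352 m/s.
Reynolds number Re = ρVD/μ = 1260 · 0.2352 · 0.413 / 0.349 = 350.7.
Re < 2300 → laminar flow, so f = 64/Re = 64/350.7 = 0.1825 (the turbulent correlation is not needed).
Darcy-Weisbach: ΔP = f(L/D)(ρV²/2) = 0.1825·(3.65/0.413)·(1260·0.2352²/2) = 0.1825·8.838·34.85 = 56.21 Pa.
ΔP = 56.21 Pa = 0.0562 kPa.

ΔP ≈ 0.0562 kPa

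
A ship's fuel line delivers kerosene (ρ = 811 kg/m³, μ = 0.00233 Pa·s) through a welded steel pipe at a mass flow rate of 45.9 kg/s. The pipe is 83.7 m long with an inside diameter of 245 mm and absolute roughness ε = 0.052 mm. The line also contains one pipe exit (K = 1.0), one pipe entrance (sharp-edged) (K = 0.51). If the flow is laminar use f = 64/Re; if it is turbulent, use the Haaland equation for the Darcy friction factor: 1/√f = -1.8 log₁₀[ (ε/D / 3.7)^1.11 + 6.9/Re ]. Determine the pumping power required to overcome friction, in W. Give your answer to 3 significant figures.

A = πD²/4 = π(0.245)²/4 = 0.04714 m²; mean velocity V = ṁ/(ρA) = 45.9/(811 · 0.04714) = 1.201 m/s.
Reynolds number Re = ρVD/μ = 811 · 1.201 · 0.245 / 0.00233 = 1.024e+05.
Re > 4000 → turbulent. Relative roughness ε/D = 5.2e-05/0.245 = 0.000212. Haaland: 1/√f = -1.8 log₁₀[(0.000212/3.7)^1.11 + 6.9/1.024e+05] = -1.8 log₁₀[1.96e-05 + 6.74e-05] = 7.309, so f = 0.01872.
Total minor-loss coefficient ΣK = 1·1 + 1·0.51 = 1.51.
ΔP = [f·L/D + ΣK]·(ρV²/2) = [0.01872·83.7/0.245 + 1.51]·(811·1.201²/2) = [6.395 + 1.51]·584.4 = 4620 Pa.
Q = ṁ/ρ = 45.9/811 = 0.0566 m³/s.
Pumping power P = QΔP = 0.0566·4620 = 261.5 W = 261 W.

P ≈ 261 W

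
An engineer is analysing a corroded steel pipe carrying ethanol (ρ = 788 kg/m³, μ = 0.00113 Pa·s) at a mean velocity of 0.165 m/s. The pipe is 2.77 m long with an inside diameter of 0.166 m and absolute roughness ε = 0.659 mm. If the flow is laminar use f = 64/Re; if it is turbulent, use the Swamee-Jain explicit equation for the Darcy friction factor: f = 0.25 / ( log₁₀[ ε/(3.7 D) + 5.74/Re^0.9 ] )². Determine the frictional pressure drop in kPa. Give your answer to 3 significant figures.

Reynolds number Re = ρVD/μ = 788 · 0.165 · 0.166 / 0.00113 = 1.91e+04.
Re > 4000 → turbulent. Relative roughness ε/D = 0.000659/0.166 = 0.00397. Swamee-Jain: f = 0.25/(log₁₀[0.00397/3.7 + 5.74/1.91e+04^0.9])² = 0.25/(log₁₀[0.00107 + 0.000805])² = 0.25/(-2.726)² = 0.03364.
Darcy-Weisbach: ΔP = f(L/D)(ρV²/2) = 0.03364·(2.77/0.166)·(788·0.165²/2) = 0.03364·16.69·10.73 = 6.021 Pa.
ΔP = 6.021 Pa = 0.00602 kPa.

ΔP ≈ 0.00602 kPa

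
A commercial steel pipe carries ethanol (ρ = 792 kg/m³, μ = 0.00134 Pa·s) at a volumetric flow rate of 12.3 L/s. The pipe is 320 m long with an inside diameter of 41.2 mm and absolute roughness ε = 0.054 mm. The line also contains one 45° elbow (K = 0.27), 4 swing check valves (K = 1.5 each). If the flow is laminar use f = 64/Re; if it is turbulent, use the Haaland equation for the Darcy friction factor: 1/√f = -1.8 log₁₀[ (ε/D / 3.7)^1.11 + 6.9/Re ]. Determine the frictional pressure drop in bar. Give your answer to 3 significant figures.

ΔP ≈ 59.6 bar

Q = 12.3 L/s = 12.3/1000 = 0.0123 m³/s.
Cross-sectional area A = πD²/4 = π(0.0412)²/4 = 0.001333 m²; mean velocity V = Q/A = 0.0123/0.001333 = 9.226 m/s.
Reynolds number Re = ρVD/μ = 792 · 9.226 · 0.0412 / 0.00134 = 2.247e+05.
Re > 4000 → turbulent. Relative roughness ε/D = 5.4e-05/0.0412 = 0.00131. Haaland: 1/√f = -1.8 log₁₀[(0.00131/3.7)^1.11 + 6.9/2.247e+05] = -1.8 log₁₀[0.000148 + 3.07e-05] = 6.747, so f = 0.02197.
Total minor-loss coefficient ΣK = 1·0.27 + 4·1.5 = 6.27.
ΔP = [f·L/D + ΣK]·(ρV²/2) = [0.02197·320/0.0412 + 6.27]·(792·9.226²/2) = [170.6 + 6.27]·3.371e+04 = 5.963e+06 Pa.
ΔP = 5.963e+06 Pa = 59.6 bar.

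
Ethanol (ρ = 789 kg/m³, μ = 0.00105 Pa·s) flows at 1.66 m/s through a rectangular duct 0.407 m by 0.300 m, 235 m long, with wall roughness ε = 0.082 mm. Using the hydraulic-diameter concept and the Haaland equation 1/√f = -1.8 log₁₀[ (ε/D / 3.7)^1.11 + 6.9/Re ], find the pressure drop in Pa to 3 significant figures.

ΔP ≈ 11700 Pa

Hydraulic diameter D_h = 4A/P = 4·(0.407·0.3)/(2·(0.407+0.3)) = 0.4884/1.414 = 0.3454 m.
Re = ρVD_h/μ = 789·1.66·0.3454/0.00105 = 4.308e+05.
ε/D_h = 8.2e-05/0.3454 = 0.000237; Haaland gives 1/√f = -1.8 log₁₀[2.22e-05+1.6e-05] = 7.952, so f = 0.01581.
ΔP = f(L/D_h)(ρV²/2) = 0.01581·235/0.3454·1087 = 1.17e+04 Pa.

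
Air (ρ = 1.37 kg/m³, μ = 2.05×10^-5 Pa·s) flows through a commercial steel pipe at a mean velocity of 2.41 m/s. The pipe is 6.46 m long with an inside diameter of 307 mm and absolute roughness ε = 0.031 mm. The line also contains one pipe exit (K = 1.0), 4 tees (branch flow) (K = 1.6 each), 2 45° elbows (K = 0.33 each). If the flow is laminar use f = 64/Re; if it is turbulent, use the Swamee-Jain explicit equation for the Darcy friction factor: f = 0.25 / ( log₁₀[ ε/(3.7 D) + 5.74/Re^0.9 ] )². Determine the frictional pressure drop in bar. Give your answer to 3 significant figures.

ΔP ≈ 3.38×10^-4 bar

Reynolds number Re = ρVD/μ = 1.37 · 2.41 · 0.307 / 2.05e-05 = 4.944e+04.
Re > 4000 → turbulent. Relative roughness ε/D = 3.1e-05/0.307 = 0.000101. Swamee-Jain: f = 0.25/(log₁₀[0.000101/3.7 + 5.74/4.944e+04^0.9])² = 0.25/(log₁₀[2.73e-05 + 0.000342])² = 0.25/(-3.432)² = 0.02122.
Total minor-loss coefficient ΣK = 1·1 + 4·1.6 + 2·0.33 = 8.06.
ΔP = [f·L/D + ΣK]·(ρV²/2) = [0.02122·6.46/0.307 + 8.06]·(1.37·2.41²/2) = [0.4465 + 8.06]·3.979 = 33.84 Pa.
ΔP = 33.84 Pa = 3.38×10^-4 bar.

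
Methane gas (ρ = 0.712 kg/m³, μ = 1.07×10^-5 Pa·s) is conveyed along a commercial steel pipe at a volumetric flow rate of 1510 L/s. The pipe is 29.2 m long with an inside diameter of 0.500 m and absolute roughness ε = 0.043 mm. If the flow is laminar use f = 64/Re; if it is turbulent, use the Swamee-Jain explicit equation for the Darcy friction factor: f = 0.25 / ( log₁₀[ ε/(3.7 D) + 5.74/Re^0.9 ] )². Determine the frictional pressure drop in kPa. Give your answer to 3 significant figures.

ΔP ≈ 0.0193 kPa

Q = 1510 L/s = 1510/1000 = 1.51 m³/s.
Cross-sectional area A = πD²/4 = π(0.5)²/4 = 0.1963 m²; mean velocity V = Q/A = 1.51/0.1963 = 7.69 m/s.
Reynolds number Re = ρVD/μ = 0.712 · 7.69 · 0.5 / 1.07e-05 = 2.559e+05.
Re > 4000 → turbulent. Relative roughness ε/D = 4.3e-05/0.5 = 8.6e-05. Swamee-Jain: f = 0.25/(log₁₀[8.6e-05/3.7 + 5.74/2.559e+05^0.9])² = 0.25/(log₁₀[2.32e-05 + 7.79e-05])² = 0.25/(-3.995)² = 0.01566.
Darcy-Weisbach: ΔP = f(L/D)(ρV²/2) = 0.01566·(29.2/0.5)·(0.712·7.69²/2) = 0.01566·58.4·21.05 = 19.26 Pa.
ΔP = 19.26 Pa = 0.0193 kPa.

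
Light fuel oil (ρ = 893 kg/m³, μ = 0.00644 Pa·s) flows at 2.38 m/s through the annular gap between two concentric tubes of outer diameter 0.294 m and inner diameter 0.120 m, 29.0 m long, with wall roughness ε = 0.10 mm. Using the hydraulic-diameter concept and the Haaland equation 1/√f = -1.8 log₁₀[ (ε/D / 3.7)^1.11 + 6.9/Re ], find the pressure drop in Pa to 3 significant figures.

ΔP ≈ 9270 Pa

Hydraulic diameter D_h = 4A/P = D_o - D_i = 0.294 - 0.12 = 0.174 m.
Re = ρVD_h/μ = 893·2.38·0.174/0.00644 = 5.742e+04.
ε/D_h = 0.0001/0.174 = 0.000575; Haaland gives 1/√f = -1.8 log₁₀[5.92e-05+0.00012] = 6.743, so f = 0.02199.
ΔP = f(L/D_h)(ρV²/2) = 0.02199·29/0.174·2529 = 9270 Pa.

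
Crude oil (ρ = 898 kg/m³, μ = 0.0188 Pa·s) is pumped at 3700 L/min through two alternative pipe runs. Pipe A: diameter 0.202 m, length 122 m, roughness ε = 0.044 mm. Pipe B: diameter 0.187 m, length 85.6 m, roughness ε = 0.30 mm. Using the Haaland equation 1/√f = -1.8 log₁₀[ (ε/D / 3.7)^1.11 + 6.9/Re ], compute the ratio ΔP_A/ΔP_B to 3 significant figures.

ΔP_A/ΔP_B ≈ 0.896

Pipe A: V = Q/A = 0.06167/0.03205 = 1.924 m/s; Re = 1.857e+04; ε/D = 0.000218; Haaland → f = 0.02659; ΔP_A = f(L/D)(ρV²/2) = 2.67e+04 Pa.
Pipe B: V = Q/A = 0.06167/0.02746 = 2.245 m/s; Re = 2.006e+04; ε/D = 0.0016; Haaland → f = 0.02875; ΔP_B = f(L/D)(ρV²/2) = 2.979e+04 Pa.
ΔP_A/ΔP_B = 2.67e+04/2.979e+04 = 0.896.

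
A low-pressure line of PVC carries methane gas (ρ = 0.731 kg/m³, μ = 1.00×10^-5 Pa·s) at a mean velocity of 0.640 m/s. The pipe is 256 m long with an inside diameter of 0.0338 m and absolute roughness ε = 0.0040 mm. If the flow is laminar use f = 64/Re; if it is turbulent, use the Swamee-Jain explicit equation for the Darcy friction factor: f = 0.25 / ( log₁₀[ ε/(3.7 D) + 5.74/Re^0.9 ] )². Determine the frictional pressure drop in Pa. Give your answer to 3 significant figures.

Reynolds number Re = ρVD/μ = 0.731 · 0.64 · 0.0338 / 1e-05 = 1581.
Re < 2300 → laminar flow, so f = 64/Re = 64/1581 = 0.04047 (the turbulent correlation is not needed).
Darcy-Weisbach: ΔP = f(L/D)(ρV²/2) = 0.04047·(256/0.0338)·(0.731·0.64²/2) = 0.04047·7574·0.1497 = 45.89 Pa.

ΔP ≈ 45.9 Pa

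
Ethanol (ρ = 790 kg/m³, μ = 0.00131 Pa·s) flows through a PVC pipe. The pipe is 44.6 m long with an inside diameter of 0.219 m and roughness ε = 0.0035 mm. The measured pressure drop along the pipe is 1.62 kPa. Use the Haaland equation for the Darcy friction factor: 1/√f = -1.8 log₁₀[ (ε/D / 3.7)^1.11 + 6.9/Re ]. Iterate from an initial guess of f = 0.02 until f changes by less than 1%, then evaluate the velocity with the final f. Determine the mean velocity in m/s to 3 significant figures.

V ≈ 1.10 m/s

Rearranging Darcy-Weisbach: V = √(2·ΔP·D/(f·L·ρ)). With ε/D = 3.5e-06/0.219 = 1.6e-05, iterate starting from f = 0.02:
  f = 0.02 → V = √(2·1620·0.219/(0.02·44.6·790)) = 1.003 m/s; Re = ρVD/μ = 1.325e+05; f → 0.01689
  f = 0.01689 → V = 1.092 m/s; Re = 1.442e+05; f → 0.01661
  f = 0.01661 → V = 1.101 m/s; Re = 1.454e+05; f → 0.01659
Converged (Δf/f < 1%). With the final f = 0.01659: V = √(2·1620·0.219/(0.01659·44.6·790)) = 1.102 m/s.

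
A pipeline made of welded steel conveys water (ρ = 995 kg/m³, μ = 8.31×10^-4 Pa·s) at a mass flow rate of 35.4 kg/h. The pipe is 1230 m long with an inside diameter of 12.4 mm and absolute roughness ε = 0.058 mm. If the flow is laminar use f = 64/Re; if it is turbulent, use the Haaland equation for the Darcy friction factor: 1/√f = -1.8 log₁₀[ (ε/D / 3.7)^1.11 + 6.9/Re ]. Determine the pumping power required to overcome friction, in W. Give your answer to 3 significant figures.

P ≈ 0.172 W

ṁ = 35.4 kg/h = 35.4/3600 = 0.009833 kg/s.
A = πD²/4 = π(0.0124)²/4 = 0.0001208 m²; mean velocity V = ṁ/(ρA) = 0.009833/(995 · 0.0001208) = 0.08184 m/s.
Reynolds number Re = ρVD/μ = 995 · 0.08184 · 0.0124 / 0.000831 = 1215.
Re < 2300 → laminar flow, so f = 64/Re = 64/1215 = 0.05267 (the turbulent correlation is not needed).
Darcy-Weisbach: ΔP = f(L/D)(ρV²/2) = 0.05267·(1230/0.0124)·(995·0.08184²/2) = 0.05267·9.919e+04·3.332 = 1.741e+04 Pa.
Q = ṁ/ρ = 0.009833/995 = 9.883e-06 m³/s.
Pumping power P = QΔP = 9.883e-06·1.741e+04 = 0.1720 W = 0.172 W.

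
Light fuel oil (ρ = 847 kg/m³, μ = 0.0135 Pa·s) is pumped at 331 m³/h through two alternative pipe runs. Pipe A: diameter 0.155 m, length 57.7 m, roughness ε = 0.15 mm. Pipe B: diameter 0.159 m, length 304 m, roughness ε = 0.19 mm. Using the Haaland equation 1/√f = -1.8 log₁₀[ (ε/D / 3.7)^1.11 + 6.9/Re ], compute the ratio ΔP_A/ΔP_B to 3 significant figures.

ΔP_A/ΔP_B ≈ 0.209

Pipe A: V = Q/A = 0.09194/0.01887 = 4.873 m/s; Re = 4.739e+04; ε/D = 0.000968; Haaland → f = 0.02381; ΔP_A = f(L/D)(ρV²/2) = 8.914e+04 Pa.
Pipe B: V = Q/A = 0.09194/0.01986 = 4.631 m/s; Re = 4.619e+04; ε/D = 0.00119; Haaland → f = 0.02451; ΔP_B = f(L/D)(ρV²/2) = 4.256e+05 Pa.
ΔP_A/ΔP_B = 8.914e+04/4.256e+05 = 0.209.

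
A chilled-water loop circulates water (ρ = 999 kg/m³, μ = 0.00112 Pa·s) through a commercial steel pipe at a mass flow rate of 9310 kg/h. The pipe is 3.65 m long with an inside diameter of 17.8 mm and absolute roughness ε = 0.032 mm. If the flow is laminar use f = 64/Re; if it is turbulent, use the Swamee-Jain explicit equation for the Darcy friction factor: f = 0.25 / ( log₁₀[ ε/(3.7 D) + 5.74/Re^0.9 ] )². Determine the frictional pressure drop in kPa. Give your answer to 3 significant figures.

ṁ = 9310 kg/h = 9310/3600 = 2.586 kg/s.
A = πD²/4 = π(0.0178)²/4 = 0.0002488 m²; mean velocity V = ṁ/(ρA) = 2.586/(999 · 0.0002488) = 10.4 m/s.
Reynolds number Re = ρVD/μ = 999 · 10.4 · 0.0178 / 0.00112 = 1.652e+05.
Re > 4000 → turbulent. Relative roughness ε/D = 3.2e-05/0.0178 = 0.0018. Swamee-Jain: f = 0.25/(log₁₀[0.0018/3.7 + 5.74/1.652e+05^0.9])² = 0.25/(log₁₀[0.000486 + 0.000116])² = 0.25/(-3.221)² = 0.0241.
Darcy-Weisbach: ΔP = f(L/D)(ρV²/2) = 0.0241·(3.65/0.0178)·(999·10.4²/2) = 0.0241·205.1·5.406e+04 = 2.671e+05 Pa.
ΔP = 2.671e+05 Pa = 267 kPa.

ΔP ≈ 267 kPa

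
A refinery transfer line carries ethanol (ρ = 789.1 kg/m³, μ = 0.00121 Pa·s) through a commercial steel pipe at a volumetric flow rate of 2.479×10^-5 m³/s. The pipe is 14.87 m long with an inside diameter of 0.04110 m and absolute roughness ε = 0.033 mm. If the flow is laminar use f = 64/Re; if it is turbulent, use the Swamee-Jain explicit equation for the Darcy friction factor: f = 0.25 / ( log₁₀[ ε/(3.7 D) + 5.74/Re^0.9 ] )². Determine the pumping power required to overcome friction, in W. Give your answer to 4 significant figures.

P ≈ 1.579×10^-4 W

Cross-sectional area A = πD²/4 = π(0.0411)²/4 = 0.001327 m²; mean velocity V = Q/A = 2.479e-05/0.001327 = 0.01869 m/s.
Reynolds number Re = ρVD/μ = 789.1 · 0.01869 · 0.0411 / 0.00121 = 500.8.
Re < 2300 → laminar flow, so f = 64/Re = 64/500.8 = 0.1278 (the turbulent correlation is not needed).
Darcy-Weisbach: ΔP = f(L/D)(ρV²/2) = 0.1278·(14.87/0.0411)·(789.1·0.01869²/2) = 0.1278·361.8·0.1378 = 6.369 Pa.
Pumping power P = QΔP = 2.479e-05·6.369 = 1.5789×10^-4 W = 1.579×10^-4 W.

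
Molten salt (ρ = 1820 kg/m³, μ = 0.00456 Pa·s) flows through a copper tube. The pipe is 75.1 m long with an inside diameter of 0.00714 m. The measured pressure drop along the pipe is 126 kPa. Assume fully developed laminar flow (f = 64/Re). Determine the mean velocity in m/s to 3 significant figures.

For laminar flow, f = 64/Re with Re = ρVD/μ, so Darcy-Weisbach reduces to ΔP = 32μLV/D². Solving for V: V = ΔP·D²/(32μL) = 1.26e+05·(0.00714)²/(32·0.00456·75.1) = 0.5862 m/s.
Check: Re = ρVD/μ = 1820·0.5862·0.00714/0.00456 = 1670 < 2300, so the laminar assumption holds.

V ≈ 0.586 m/s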